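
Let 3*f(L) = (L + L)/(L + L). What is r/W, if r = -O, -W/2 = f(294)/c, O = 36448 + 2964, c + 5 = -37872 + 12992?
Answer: -1471151430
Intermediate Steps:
f(L) = ⅓ (f(L) = ((L + L)/(L + L))/3 = ((2*L)/((2*L)))/3 = ((2*L)*(1/(2*L)))/3 = (⅓)*1 = ⅓)
c = -24885 (c = -5 + (-37872 + 12992) = -5 - 24880 = -24885)
O = 39412
W = 2/74655 (W = -2/(3*(-24885)) = -2*(-1)/(3*24885) = -2*(-1/74655) = 2/74655 ≈ 2.6790e-5)
r = -39412 (r = -1*39412 = -39412)
r/W = -39412/2/74655 = -39412*74655/2 = -1471151430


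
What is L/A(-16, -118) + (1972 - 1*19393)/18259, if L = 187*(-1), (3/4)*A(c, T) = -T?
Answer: -18466011/8618248 ≈ -2.1427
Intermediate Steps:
A(c, T) = -4*T/3 (A(c, T) = 4*(-T)/3 = -4*T/3)
L = -187
L/A(-16, -118) + (1972 - 1*19393)/18259 = -187/((-4/3*(-118))) + (1972 - 1*19393)/18259 = -187/472/3 + (1972 - 19393)*(1/18259) = -187*3/472 - 17421*1/18259 = -561/472 - 17421/18259 = -18466011/8618248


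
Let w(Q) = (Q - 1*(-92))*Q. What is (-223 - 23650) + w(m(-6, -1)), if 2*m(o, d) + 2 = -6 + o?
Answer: -24468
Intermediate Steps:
m(o, d) = -4 + o/2 (m(o, d) = -1 + (-6 + o)/2 = -1 + (-3 + o/2) = -4 + o/2)
w(Q) = Q*(92 + Q) (w(Q) = (Q + 92)*Q = (92 + Q)*Q = Q*(92 + Q))
(-223 - 23650) + w(m(-6, -1)) = (-223 - 23650) + (-4 + (½)*(-6))*(92 + (-4 + (½)*(-6))) = -23873 + (-4 - 3)*(92 + (-4 - 3)) = -23873 - 7*(92 - 7) = -23873 - 7*85 = -23873 - 595 = -24468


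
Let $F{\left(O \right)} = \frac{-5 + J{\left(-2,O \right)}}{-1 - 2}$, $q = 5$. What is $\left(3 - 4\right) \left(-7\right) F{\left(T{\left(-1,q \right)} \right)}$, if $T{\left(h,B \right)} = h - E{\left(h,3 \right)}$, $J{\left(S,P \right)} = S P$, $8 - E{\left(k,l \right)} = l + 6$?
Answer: $\frac{35}{3} \approx 11.667$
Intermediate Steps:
$E{\left(k,l \right)} = 2 - l$ ($E{\left(k,l \right)} = 8 - \left(l + 6\right) = 8 - \left(6 + l\right) = 2 - l$)
$J{\left(S,P \right)} = P S$
$T{\left(h,B \right)} = 1 + h$ ($T{\left(h,B \right)} = h - \left(2 - 3\right) = h - -1 = h + 1 = 1 + h$)
$F{\left(O \right)} = \frac{5}{3} + \frac{2 O}{3}$ ($F{\left(O \right)} = \frac{-5 + O \left(-2\right)}{-1 - 2} = \frac{-5 - 2 O}{-3} = \left(-5 - 2 O\right) \left(- \frac{1}{3}\right) = \frac{5}{3} + \frac{2 O}{3}$)
$\left(3 - 4\right) \left(-7\right) F{\left(T{\left(-1,q \right)} \right)} = \left(3 - 4\right) \left(-7\right) \left(\frac{5}{3} + \frac{2 \left(1 - 1\right)}{3}\right) = \left(3 - 4\right) \left(-7\right) \left(\frac{5}{3} + \frac{2}{3} \cdot 0\right) = \left(-1\right) \left(-7\right) \left(\frac{5}{3} + 0\right) = 7 \cdot \frac{5}{3} = \frac{35}{3}$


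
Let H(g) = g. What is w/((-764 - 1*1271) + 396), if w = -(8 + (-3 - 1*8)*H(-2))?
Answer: 30/1639 ≈ 0.018304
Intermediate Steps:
w = -30 (w = -(8 + (-3 - 1*8)*(-2)) = -(8 + (-3 - 8)*(-2)) = -(8 - 11*(-2)) = -(8 + 22) = -1*30 = -30)
w/((-764 - 1*1271) + 396) = -30/((-764 - 1*1271) + 396) = -30/((-764 - 1271) + 396) = -30/(-2035 + 396) = -30/(-1639) = -1/1639*(-30) = 30/1639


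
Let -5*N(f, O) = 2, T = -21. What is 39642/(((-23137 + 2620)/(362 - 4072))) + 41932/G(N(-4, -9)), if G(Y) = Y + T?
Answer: 544528120/104539 ≈ 5208.9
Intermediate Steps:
N(f, O) = -⅖ (N(f, O) = -⅕*2 = -⅖)
G(Y) = -21 + Y (G(Y) = Y - 21 = -21 + Y)
39642/(((-23137 + 2620)/(362 - 4072))) + 41932/G(N(-4, -9)) = 39642/(((-23137 + 2620)/(362 - 4072))) + 41932/(-21 - ⅖) = 39642/((-20517/(-3710))) + 41932/(-107/5) = 39642/((-20517*(-1/3710))) + 41932*(-5/107) = 39642/(2931/530) - 209660/107 = 39642*(530/2931) - 209660/107 = 7003420/977 - 209660/107 = 544528120/104539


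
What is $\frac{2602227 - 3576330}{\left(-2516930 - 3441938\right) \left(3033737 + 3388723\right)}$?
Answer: $\frac{324701}{12756863791760} \approx 2.5453 \cdot 10^{-8}$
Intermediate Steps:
$\frac{2602227 - 3576330}{\left(-2516930 - 3441938\right) \left(3033737 + 3388723\right)} = \frac{2602227 - 3576330}{\left(-5958868\right) 6422460} = - \frac{974103}{-38270591375280} = \left(-974103\right) \left(- \frac{1}{38270591375280}\right) = \frac{324701}{12756863791760}$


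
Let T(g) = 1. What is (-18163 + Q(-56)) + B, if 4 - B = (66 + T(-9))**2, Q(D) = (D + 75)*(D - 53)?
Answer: -24719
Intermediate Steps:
Q(D) = (-53 + D)*(75 + D) (Q(D) = (75 + D)*(-53 + D) = (-53 + D)*(75 + D))
B = -4485 (B = 4 - (66 + 1)**2 = 4 - 1*67**2 = 4 - 1*4489 = 4 - 4489 = -4485)
(-18163 + Q(-56)) + B = (-18163 + (-3975 + (-56)**2 + 22*(-56))) - 4485 = (-18163 + (-3975 + 3136 - 1232)) - 4485 = (-18163 - 2071) - 4485 = -20234 - 4485 = -24719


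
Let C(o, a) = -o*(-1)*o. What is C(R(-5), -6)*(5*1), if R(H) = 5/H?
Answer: 5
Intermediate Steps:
C(o, a) = o**2 (C(o, a) = -(-o)*o = -(-1)*o**2 = o**2)
C(R(-5), -6)*(5*1) = (5/(-5))**2*(5*1) = (5*(-1/5))**2*5 = (-1)**2*5 = 1*5 = 5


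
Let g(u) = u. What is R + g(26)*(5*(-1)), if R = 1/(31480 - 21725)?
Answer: -1268149/9755 ≈ -130.00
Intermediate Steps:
R = 1/9755 ≈ 0.00010251
R + g(26)*(5*(-1)) = 1/9755 + 26*(5*(-1)) = 1/9755 + 26*(-5) = 1/9755 - 130 = -1268149/9755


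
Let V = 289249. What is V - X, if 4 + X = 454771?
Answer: -165518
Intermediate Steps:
X = 454767 (X = -4 + 454771 = 454767)
V - X = 289249 - 1*454767 = 289249 - 454767 = -165518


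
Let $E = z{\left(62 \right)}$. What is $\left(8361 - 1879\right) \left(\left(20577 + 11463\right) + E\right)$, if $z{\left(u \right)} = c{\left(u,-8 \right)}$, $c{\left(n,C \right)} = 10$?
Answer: $207748100$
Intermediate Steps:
$z{\left(u \right)} = 10$
$E = 10$
$\left(8361 - 1879\right) \left(\left(20577 + 11463\right) + E\right) = \left(8361 - 1879\right) \left(\left(20577 + 11463\right) + 10\right) = 6482 \left(32040 + 10\right) = 6482 \cdot 32050 = 207748100$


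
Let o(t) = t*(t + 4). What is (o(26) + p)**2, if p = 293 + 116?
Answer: 1413721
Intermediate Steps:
p = 409
o(t) = t*(4 + t)
(o(26) + p)**2 = (26*(4 + 26) + 409)**2 = (26*30 + 409)**2 = (780 + 409)**2 = 1189**2 = 1413721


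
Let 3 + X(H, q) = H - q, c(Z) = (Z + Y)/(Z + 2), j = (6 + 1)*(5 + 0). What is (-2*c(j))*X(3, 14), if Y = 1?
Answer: 1008/37 ≈ 27.243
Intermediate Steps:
j = 35 (j = 7*5 = 35)
c(Z) = (1 + Z)/(2 + Z) (c(Z) = (Z + 1)/(Z + 2) = (1 + Z)/(2 + Z))
X(H, q) = -3 + H - q (X(H, q) = -3 + (H - q) = -3 + H - q)
(-2*c(j))*X(3, 14) = (-2*(1 + 35)/(2 + 35))*(-3 + 3 - 1*14) = (-2*36/37)*(-3 + 3 - 14) = -2*36/37*(-14) = -72/37*(-14) = 1008/37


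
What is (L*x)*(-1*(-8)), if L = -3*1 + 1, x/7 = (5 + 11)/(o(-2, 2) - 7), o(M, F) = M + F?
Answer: 256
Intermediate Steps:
o(M, F) = F + M
x = -16 (x = 7*((5 + 11)/((2 - 2) - 7)) = 7*(16/(0 - 7)) = 7*(16/(-7)) = 7*(16*(-1/7)) = 7*(-16/7) = -16)
L = -2 (L = -3 + 1 = -2)
(L*x)*(-1*(-8)) = (-2*(-16))*(-1*(-8)) = 32*8 = 256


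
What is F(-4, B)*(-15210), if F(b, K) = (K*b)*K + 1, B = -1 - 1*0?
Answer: 45630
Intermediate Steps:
B = -1 (B = -1 + 0 = -1)
F(b, K) = 1 + b*K² (F(b, K) = b*K² + 1 = 1 + b*K²)
F(-4, B)*(-15210) = (1 - 4*(-1)²)*(-15210) = (1 - 4*1)*(-15210) = (1 - 4)*(-15210) = -3*(-15210) = 45630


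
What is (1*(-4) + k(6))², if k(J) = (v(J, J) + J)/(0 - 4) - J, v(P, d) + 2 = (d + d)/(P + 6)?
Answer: 2025/16 ≈ 126.56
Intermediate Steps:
v(P, d) = -2 + 2*d/(6 + P) (v(P, d) = -2 + (d + d)/(P + 6) = -2 + (2*d)/(6 + P) = -2 + 2*d/(6 + P))
k(J) = 3/(6 + J) - 5*J/4 (k(J) = (2*(-6 + J - J)/(6 + J) + J)/(0 - 4) - J = (2*(-6)/(6 + J) + J)/(-4) - J = (-12/(6 + J) + J)*(-¼) - J = (J - 12/(6 + J))*(-¼) - J = (3/(6 + J) - J/4) - J = 3/(6 + J) - 5*J/4)
(1*(-4) + k(6))² = (1*(-4) + (12 - 5*6*(6 + 6))/(4*(6 + 6)))² = (-4 + (¼)*(12 - 5*6*12)/12)² = (-4 + (¼)*(1/12)*(12 - 360))² = (-4 + (¼)*(1/12)*(-348))² = (-4 - 29/4)² = (-45/4)² = 2025/16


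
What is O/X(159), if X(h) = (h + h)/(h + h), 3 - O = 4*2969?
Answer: -11873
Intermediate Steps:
O = -11873 (O = 3 - 4*2969 = 3 - 1*11876 = 3 - 11876 = -11873)
X(h) = 1 (X(h) = (2*h)/((2*h)) = (2*h)*(1/(2*h)) = 1)
O/X(159) = -11873/1 = -11873*1 = -11873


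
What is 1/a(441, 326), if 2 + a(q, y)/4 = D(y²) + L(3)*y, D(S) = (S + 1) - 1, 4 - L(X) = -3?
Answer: 1/434224 ≈ 2.3030e-6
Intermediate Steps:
L(X) = 7 (L(X) = 4 - 1*(-3) = 4 + 3 = 7)
D(S) = S (D(S) = (1 + S) - 1 = S)
a(q, y) = -8 + 4*y² + 28*y (a(q, y) = -8 + 4*(y² + 7*y) = -8 + (4*y² + 28*y) = -8 + 4*y² + 28*y)
1/a(441, 326) = 1/(-8 + 4*326² + 28*326) = 1/(-8 + 4*106276 + 9128) = 1/(-8 + 425104 + 9128) = 1/434224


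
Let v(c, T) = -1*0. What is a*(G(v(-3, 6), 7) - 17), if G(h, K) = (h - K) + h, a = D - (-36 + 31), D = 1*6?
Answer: -264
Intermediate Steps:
D = 6
v(c, T) = 0
a = 11 (a = 6 - (-36 + 31) = 6 - 1*(-5) = 6 + 5 = 11)
G(h, K) = -K + 2*h
a*(G(v(-3, 6), 7) - 17) = 11*((-1*7 + 2*0) - 17) = 11*((-7 + 0) - 17) = 11*(-7 - 17) = 11*(-24) = -264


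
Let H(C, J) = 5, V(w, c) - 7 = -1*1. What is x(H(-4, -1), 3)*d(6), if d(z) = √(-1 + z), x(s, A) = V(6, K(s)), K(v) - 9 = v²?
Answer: 6*√5 ≈ 13.416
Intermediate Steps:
K(v) = 9 + v²
V(w, c) = 6 (V(w, c) = 7 - 1*1 = 7 - 1 = 6)
x(s, A) = 6
x(H(-4, -1), 3)*d(6) = 6*√(-1 + 6) = 6*√5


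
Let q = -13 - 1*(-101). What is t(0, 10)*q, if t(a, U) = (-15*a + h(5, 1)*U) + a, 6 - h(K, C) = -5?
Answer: 9680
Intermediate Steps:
h(K, C) = 11 (h(K, C) = 6 - 1*(-5) = 6 + 5 = 11)
t(a, U) = -14*a + 11*U (t(a, U) = (-15*a + 11*U) + a = -14*a + 11*U)
q = 88 (q = -13 + 101 = 88)
t(0, 10)*q = (-14*0 + 11*10)*88 = (0 + 110)*88 = 110*88 = 9680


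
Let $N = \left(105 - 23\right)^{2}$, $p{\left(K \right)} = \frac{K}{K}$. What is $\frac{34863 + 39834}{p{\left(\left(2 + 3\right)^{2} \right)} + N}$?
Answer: $\frac{74697}{6725} \approx 11.107$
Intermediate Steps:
$p{\left(K \right)} = 1$
$N = 6724$ ($N = 82^{2} = 6724$)
$\frac{34863 + 39834}{p{\left(\left(2 + 3\right)^{2} \right)} + N} = \frac{34863 + 39834}{1 + 6724} = \frac{74697}{6725}$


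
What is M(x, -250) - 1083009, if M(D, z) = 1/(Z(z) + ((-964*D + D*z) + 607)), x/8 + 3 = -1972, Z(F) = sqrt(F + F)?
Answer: 2*(-5415045*sqrt(5) + 10387034808631*I)/(-19181807*I + 10*sqrt(5)) ≈ -1.0830e+6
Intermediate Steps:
Z(F) = sqrt(2)*sqrt(F) (Z(F) = sqrt(2*F) = sqrt(2)*sqrt(F))
x = -15800 (x = -24 + 8*(-1972) = -24 - 15776 = -15800)
M(D, z) = 1/(607 - 964*D + D*z + sqrt(2)*sqrt(z)) (M(D, z) = 1/(sqrt(2)*sqrt(z) + ((-964*D + D*z) + 607)) = 1/(sqrt(2)*sqrt(z) + (607 - 964*D + D*z)) = 1/(607 - 964*D + D*z + sqrt(2)*sqrt(z)))
M(x, -250) - 1083009 = 1/(607 - 964*(-15800) - 15800*(-250) + sqrt(2)*sqrt(-250)) - 1083009 = 1/(607 + 15231200 + 3950000 + sqrt(2)*(5*I*sqrt(10))) - 1083009 = 1/(607 + 15231200 + 3950000 + 10*I*sqrt(5)) - 1083009 = 1/(19181807 + 10*I*sqrt(5)) - 1083009 = -1083009 + 1/(19181807 + 10*I*sqrt(5))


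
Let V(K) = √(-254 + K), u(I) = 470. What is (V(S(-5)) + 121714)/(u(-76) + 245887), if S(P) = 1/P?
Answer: 121714/246357 + I*√6355/1231785 ≈ 0.49406 + 6.4718e-5*I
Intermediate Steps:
(V(S(-5)) + 121714)/(u(-76) + 245887) = (√(-254 + 1/(-5)) + 121714)/(470 + 245887) = (√(-254 - ⅕) + 121714)/246357 = (√(-1271/5) + 121714)*(1/246357) = (I*√6355/5 + 121714)*(1/246357) = (121714 + I*√6355/5)*(1/246357) = 121714/246357 + I*√6355/1231785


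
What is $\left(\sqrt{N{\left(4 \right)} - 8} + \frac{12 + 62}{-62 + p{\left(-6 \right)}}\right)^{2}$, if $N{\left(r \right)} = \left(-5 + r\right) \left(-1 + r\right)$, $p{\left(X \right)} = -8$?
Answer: $\frac{\left(37 - 35 i \sqrt{11}\right)^{2}}{1225} \approx -9.8824 - 7.0123 i$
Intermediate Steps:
$N{\left(r \right)} = \left(-1 + r\right) \left(-5 + r\right)$
$\left(\sqrt{N{\left(4 \right)} - 8} + \frac{12 + 62}{-62 + p{\left(-6 \right)}}\right)^{2} = \left(\sqrt{\left(5 + 4^{2} - 24\right) - 8} + \frac{12 + 62}{-62 - 8}\right)^{2} = \left(\sqrt{\left(5 + 16 - 24\right) - 8} + \frac{74}{-70}\right)^{2} = \left(\sqrt{-3 - 8} + 74 \left(- \frac{1}{70}\right)\right)^{2} = \left(\sqrt{-11} - \frac{37}{35}\right)^{2} = \left(i \sqrt{11} - \frac{37}{35}\right)^{2} = \left(- \frac{37}{35} + i \sqrt{11}\right)^{2}$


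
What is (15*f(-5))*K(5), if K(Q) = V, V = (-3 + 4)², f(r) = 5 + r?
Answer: 0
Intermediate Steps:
V = 1 (V = 1² = 1)
K(Q) = 1
(15*f(-5))*K(5) = (15*(5 - 5))*1 = (15*0)*1 = 0*1 = 0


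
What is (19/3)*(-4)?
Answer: -76/3 ≈ -25.333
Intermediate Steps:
(19/3)*(-4) = -76/3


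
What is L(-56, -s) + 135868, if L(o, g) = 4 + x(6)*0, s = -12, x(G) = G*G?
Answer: 135872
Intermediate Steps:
x(G) = G²
L(o, g) = 4 (L(o, g) = 4 + 6²*0 = 4 + 36*0 = 4 + 0 = 4)
L(-56, -s) + 135868 = 4 + 135868 = 135872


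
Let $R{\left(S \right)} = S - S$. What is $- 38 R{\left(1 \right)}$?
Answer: $0$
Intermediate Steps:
$R{\left(S \right)} = 0$
$- 38 R{\left(1 \right)} = \left(-38\right) 0 = 0$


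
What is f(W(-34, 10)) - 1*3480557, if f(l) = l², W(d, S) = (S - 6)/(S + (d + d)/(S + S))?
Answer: -3790326173/1089 ≈ -3.4806e+6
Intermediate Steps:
W(d, S) = (-6 + S)/(S + d/S) (W(d, S) = (-6 + S)/(S + (2*d)/((2*S))) = (-6 + S)/(S + (2*d)*(1/(2*S))) = (-6 + S)/(S + d/S))
f(W(-34, 10)) - 1*3480557 = (10*(-6 + 10)/(-34 + 10²))² - 1*3480557 = (10*4/(-34 + 100))² - 3480557 = (10*4/66)² - 3480557 = (10*(1/66)*4)² - 3480557 = (20/33)² - 3480557 = 400/1089 - 3480557 = -3790326173/1089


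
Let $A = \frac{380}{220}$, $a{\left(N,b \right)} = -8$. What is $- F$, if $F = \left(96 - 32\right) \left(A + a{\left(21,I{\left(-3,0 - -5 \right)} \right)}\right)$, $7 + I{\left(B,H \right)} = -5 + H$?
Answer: $\frac{4416}{11} \approx 401.45$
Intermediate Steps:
$I{\left(B,H \right)} = -12 + H$ ($I{\left(B,H \right)} = -7 + \left(-5 + H\right) = -12 + H$)
$A = \frac{19}{11}$ ($A = 380 \cdot \frac{1}{220} = \frac{19}{11} \approx 1.7273$)
$F = - \frac{4416}{11}$ ($F = \left(96 - 32\right) \left(\frac{19}{11} - 8\right) = \left(96 - 32\right) \left(- \frac{69}{11}\right) = 64 \left(- \frac{69}{11}\right) = - \frac{4416}{11} \approx -401.45$)
$- F = \left(-1\right) \left(- \frac{4416}{11}\right) = \frac{4416}{11}$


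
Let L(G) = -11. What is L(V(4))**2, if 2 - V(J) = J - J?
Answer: 121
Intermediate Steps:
V(J) = 2 (V(J) = 2 - (J - J) = 2 - 1*0 = 2 + 0 = 2)
L(V(4))**2 = (-11)**2 = 121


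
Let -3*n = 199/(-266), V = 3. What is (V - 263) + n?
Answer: -207281/798 ≈ -259.75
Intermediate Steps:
n = 199/798 (n = -199/(3*(-266)) = -199*(-1)/(3*266) = -⅓*(-199/266) = 199/798 ≈ 0.24937)
(V - 263) + n = (3 - 263) + 199/798 = -260 + 199/798 = -207281/798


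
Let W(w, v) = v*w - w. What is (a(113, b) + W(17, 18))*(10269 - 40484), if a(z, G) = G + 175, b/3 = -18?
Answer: -12388150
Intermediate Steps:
b = -54 (b = 3*(-18) = -54)
a(z, G) = 175 + G
W(w, v) = -w + v*w
(a(113, b) + W(17, 18))*(10269 - 40484) = ((175 - 54) + 17*(-1 + 18))*(10269 - 40484) = (121 + 17*17)*(-30215) = (121 + 289)*(-30215) = 410*(-30215) = -12388150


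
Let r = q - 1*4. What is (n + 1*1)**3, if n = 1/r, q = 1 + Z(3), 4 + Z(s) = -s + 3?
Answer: 216/343 ≈ 0.62974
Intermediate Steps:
Z(s) = -1 - s (Z(s) = -4 + (-s + 3) = -4 + (3 - s) = -1 - s)
q = -3 (q = 1 + (-1 - 1*3) = 1 + (-1 - 3) = 1 - 4 = -3)
r = -7 (r = -3 - 1*4 = -3 - 4 = -7)
n = -1/7 (n = 1/(-7) = -1/7 ≈ -0.14286)
(n + 1*1)**3 = (-1/7 + 1*1)**3 = (-1/7 + 1)**3 = (6/7)**3 = 216/343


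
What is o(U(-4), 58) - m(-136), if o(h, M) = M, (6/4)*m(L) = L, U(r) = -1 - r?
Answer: 446/3 ≈ 148.67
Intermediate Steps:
m(L) = 2*L/3
o(U(-4), 58) - m(-136) = 58 - 2*(-136)/3 = 58 - 1*(-272/3) = 58 + 272/3 = 446/3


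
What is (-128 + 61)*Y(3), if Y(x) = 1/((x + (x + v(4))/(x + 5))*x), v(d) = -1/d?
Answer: -2144/321 ≈ -6.6791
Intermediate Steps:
Y(x) = 1/(x*(x + (-¼ + x)/(5 + x))) (Y(x) = 1/((x + (x - 1/4)/(x + 5))*x) = 1/((x + (x - 1*¼)/(5 + x))*x) = 1/((x + (x - ¼)/(5 + x))*x) = 1/((x + (-¼ + x)/(5 + x))*x) = 1/(x*(x + (-¼ + x)/(5 + x))))
(-128 + 61)*Y(3) = (-128 + 61)*(4*(5 + 3)/(3*(-1 + 4*3² + 24*3))) = -268*8/(3*(-1 + 4*9 + 72)) = -268*8/(3*(-1 + 36 + 72)) = -268*8/(3*107) = -67*32/321 = -2144/321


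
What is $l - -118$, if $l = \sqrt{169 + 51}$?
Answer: $118 + 2 \sqrt{55} \approx 132.83$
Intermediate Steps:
$l = 2 \sqrt{55}$ ($l = \sqrt{220} = 2 \sqrt{55} \approx 14.832$)
$l - -118 = 2 \sqrt{55} - -118 = 2 \sqrt{55} + 118 = 118 + 2 \sqrt{55}$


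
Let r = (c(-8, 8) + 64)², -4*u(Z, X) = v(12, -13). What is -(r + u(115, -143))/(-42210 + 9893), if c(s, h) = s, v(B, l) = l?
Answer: 12557/129268 ≈ 0.097139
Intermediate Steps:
u(Z, X) = 13/4 (u(Z, X) = -¼*(-13) = 13/4)
r = 3136 (r = (-8 + 64)² = 56² = 3136)
-(r + u(115, -143))/(-42210 + 9893) = -(3136 + 13/4)/(-42210 + 9893) = -12557/(4*(-32317)) = -12557*(-1)/(4*32317) = -1*(-12557/129268) = 12557/129268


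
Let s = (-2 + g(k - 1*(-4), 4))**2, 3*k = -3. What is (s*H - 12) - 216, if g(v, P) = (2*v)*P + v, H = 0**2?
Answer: -228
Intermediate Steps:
k = -1 (k = (1/3)*(-3) = -1)
H = 0
g(v, P) = v + 2*P*v (g(v, P) = 2*P*v + v = v + 2*P*v)
s = 625 (s = (-2 + (-1 - 1*(-4))*(1 + 2*4))**2 = (-2 + (-1 + 4)*(1 + 8))**2 = (-2 + 3*9)**2 = (-2 + 27)**2 = 25**2 = 625)
(s*H - 12) - 216 = (625*0 - 12) - 216 = (0 - 12) - 216 = -12 - 216 = -228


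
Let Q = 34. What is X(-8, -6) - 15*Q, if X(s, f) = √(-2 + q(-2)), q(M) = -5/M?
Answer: -510 + √2/2 ≈ -509.29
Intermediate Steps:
X(s, f) = √2/2 (X(s, f) = √(-2 - 5/(-2)) = √(-2 - 5*(-½)) = √(-2 + 5/2) = √(½) = √2/2)
X(-8, -6) - 15*Q = √2/2 - 15*34 = √2/2 - 510 = -510 + √2/2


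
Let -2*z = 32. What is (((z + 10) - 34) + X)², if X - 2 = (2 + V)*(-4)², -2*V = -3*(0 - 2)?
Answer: 2916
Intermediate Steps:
z = -16 (z = -½*32 = -16)
V = -3 (V = -(-3)*(0 - 2)/2 = -(-3)*(-2)/2 = -½*6 = -3)
X = -14 (X = 2 + (2 - 3)*(-4)² = 2 - 1*16 = 2 - 16 = -14)
(((z + 10) - 34) + X)² = (((-16 + 10) - 34) - 14)² = ((-6 - 34) - 14)² = (-40 - 14)² = (-54)² = 2916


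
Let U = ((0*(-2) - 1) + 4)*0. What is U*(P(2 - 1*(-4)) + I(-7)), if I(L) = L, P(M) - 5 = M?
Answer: 0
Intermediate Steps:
P(M) = 5 + M
U = 0 (U = ((0 - 1) + 4)*0 = (-1 + 4)*0 = 3*0 = 0)
U*(P(2 - 1*(-4)) + I(-7)) = 0*((5 + (2 - 1*(-4))) - 7) = 0*((5 + (2 + 4)) - 7) = 0*((5 + 6) - 7) = 0*(11 - 7) = 0*4 = 0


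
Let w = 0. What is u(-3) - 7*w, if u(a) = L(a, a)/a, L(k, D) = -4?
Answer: 4/3 ≈ 1.3333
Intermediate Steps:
u(a) = -4/a
u(-3) - 7*w = -4/(-3) - 7*0 = -4*(-⅓) + 0 = 4/3 + 0 = 4/3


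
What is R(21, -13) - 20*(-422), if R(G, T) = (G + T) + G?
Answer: 8469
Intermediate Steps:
R(G, T) = T + 2*G
R(21, -13) - 20*(-422) = (-13 + 2*21) - 20*(-422) = (-13 + 42) + 8440 = 29 + 8440 = 8469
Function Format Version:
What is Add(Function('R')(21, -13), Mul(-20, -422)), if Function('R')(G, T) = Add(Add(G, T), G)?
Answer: 8469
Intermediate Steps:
Function('R')(G, T) = Add(T, Mul(2, G))
Add(Function('R')(21, -13), Mul(-20, -422)) = Add(Add(-13, Mul(2, 21)), Mul(-20, -422)) = Add(Add(-13, 42), 8440) = Add(29, 8440) = 8469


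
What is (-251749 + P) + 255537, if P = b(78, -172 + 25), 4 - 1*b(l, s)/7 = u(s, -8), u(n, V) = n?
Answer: 4845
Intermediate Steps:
b(l, s) = 28 - 7*s
P = 1057 (P = 28 - 7*(-172 + 25) = 28 - 7*(-147) = 28 + 1029 = 1057)
(-251749 + P) + 255537 = (-251749 + 1057) + 255537 = -250692 + 255537 = 4845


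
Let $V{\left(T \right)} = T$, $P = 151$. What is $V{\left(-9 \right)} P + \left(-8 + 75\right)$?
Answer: $-1292$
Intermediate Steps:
$V{\left(-9 \right)} P + \left(-8 + 75\right) = \left(-9\right) 151 + \left(-8 + 75\right) = -1359 + 67 = -1292$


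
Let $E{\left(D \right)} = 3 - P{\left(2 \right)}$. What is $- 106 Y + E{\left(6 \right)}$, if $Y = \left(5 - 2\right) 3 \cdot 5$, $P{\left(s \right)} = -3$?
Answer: $-4764$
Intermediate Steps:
$Y = 45$ ($Y = \left(5 - 2\right) 3 \cdot 5 = 3 \cdot 3 \cdot 5 = 9 \cdot 5 = 45$)
$E{\left(D \right)} = 6$ ($E{\left(D \right)} = 3 - -3 = 3 + 3 = 6$)
$- 106 Y + E{\left(6 \right)} = \left(-106\right) 45 + 6 = -4770 + 6 = -4764$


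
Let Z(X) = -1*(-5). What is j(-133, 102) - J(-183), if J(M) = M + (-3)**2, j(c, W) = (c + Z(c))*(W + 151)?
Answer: -32210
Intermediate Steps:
Z(X) = 5
j(c, W) = (5 + c)*(151 + W) (j(c, W) = (c + 5)*(W + 151) = (5 + c)*(151 + W))
J(M) = 9 + M (J(M) = M + 9 = 9 + M)
j(-133, 102) - J(-183) = (755 + 5*102 + 151*(-133) + 102*(-133)) - (9 - 183) = (755 + 510 - 20083 - 13566) - 1*(-174) = -32384 + 174 = -32210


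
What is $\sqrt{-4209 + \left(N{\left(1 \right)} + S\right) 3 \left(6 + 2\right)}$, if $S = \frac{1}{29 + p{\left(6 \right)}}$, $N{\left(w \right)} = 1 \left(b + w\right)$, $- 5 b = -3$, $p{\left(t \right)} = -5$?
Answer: $\frac{4 i \sqrt{6515}}{5} \approx 64.572 i$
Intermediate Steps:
$b = \frac{3}{5}$ ($b = \left(- \frac{1}{5}\right) \left(-3\right) = \frac{3}{5} \approx 0.6$)
$N{\left(w \right)} = \frac{3}{5} + w$ ($N{\left(w \right)} = 1 \left(\frac{3}{5} + w\right) = \frac{3}{5} + w$)
$S = \frac{1}{24}$ ($S = \frac{1}{29 - 5} = \frac{1}{24} \approx 0.041667$)
$\sqrt{-4209 + \left(N{\left(1 \right)} + S\right) 3 \left(6 + 2\right)} = \sqrt{-4209 + \left(\left(\frac{3}{5} + 1\right) + \frac{1}{24}\right) 3 \left(6 + 2\right)} = \sqrt{-4209 + \left(\frac{8}{5} + \frac{1}{24}\right) 3 \cdot 8} = \sqrt{-4209 + \frac{197}{120} \cdot 24} = \sqrt{-4209 + \frac{197}{5}} = \sqrt{- \frac{20848}{5}} = \frac{4 i \sqrt{6515}}{5}$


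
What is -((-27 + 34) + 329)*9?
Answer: -3024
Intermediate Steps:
-((-27 + 34) + 329)*9 = -(7 + 329)*9 = -336*9 = -1*3024 = -3024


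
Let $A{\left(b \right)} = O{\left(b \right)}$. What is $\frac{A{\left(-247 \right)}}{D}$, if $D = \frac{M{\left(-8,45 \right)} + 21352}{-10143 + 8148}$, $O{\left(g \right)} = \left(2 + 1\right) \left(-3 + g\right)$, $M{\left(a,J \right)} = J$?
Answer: $\frac{1496250}{21397} \approx 69.928$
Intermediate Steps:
$O{\left(g \right)} = -9 + 3 g$ ($O{\left(g \right)} = 3 \left(-3 + g\right) = -9 + 3 g$)
$A{\left(b \right)} = -9 + 3 b$
$D = - \frac{21397}{1995}$ ($D = \frac{45 + 21352}{-10143 + 8148} = \frac{21397}{-1995} = 21397 \left(- \frac{1}{1995}\right) = - \frac{21397}{1995} \approx -10.725$)
$\frac{A{\left(-247 \right)}}{D} = \frac{-9 + 3 \left(-247\right)}{- \frac{21397}{1995}} = \left(-9 - 741\right) \left(- \frac{1995}{21397}\right) = \left(-750\right) \left(- \frac{1995}{21397}\right) = \frac{1496250}{21397}$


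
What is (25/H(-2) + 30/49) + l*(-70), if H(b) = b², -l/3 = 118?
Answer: 4858225/196 ≈ 24787.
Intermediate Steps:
l = -354 (l = -3*118 = -354)
(25/H(-2) + 30/49) + l*(-70) = (25/((-2)²) + 30/49) - 354*(-70) = (25/4 + 30*(1/49)) + 24780 = (25*(¼) + 30/49) + 24780 = (25/4 + 30/49) + 24780 = 1345/196 + 24780 = 4858225/196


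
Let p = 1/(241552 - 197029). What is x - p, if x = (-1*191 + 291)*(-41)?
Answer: -182544301/44523 ≈ -4100.0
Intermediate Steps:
p = 1/44523 ≈ 2.2460e-5
x = -4100 (x = (-191 + 291)*(-41) = 100*(-41) = -4100)
x - p = -4100 - 1*1/44523 = -4100 - 1/44523 = -182544301/44523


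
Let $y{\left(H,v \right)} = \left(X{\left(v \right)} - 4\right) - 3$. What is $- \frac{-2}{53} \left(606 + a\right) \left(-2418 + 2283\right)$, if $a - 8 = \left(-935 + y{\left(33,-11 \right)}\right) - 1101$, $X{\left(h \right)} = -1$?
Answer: $\frac{386100}{53} \approx 7284.9$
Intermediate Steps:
$y{\left(H,v \right)} = -8$ ($y{\left(H,v \right)} = \left(-1 - 4\right) - 3 = -5 - 3 = -8$)
$a = -2036$ ($a = 8 - 2044 = -2036$)
$- \frac{-2}{53} \left(606 + a\right) \left(-2418 + 2283\right) = - \frac{-2}{53} \left(606 - 2036\right) \left(-2418 + 2283\right) = - \frac{-2}{53} \left(\left(-1430\right) \left(-135\right)\right) = \left(-1\right) \left(- \frac{2}{53}\right) 193050 = \frac{2}{53} \cdot 193050 = \frac{386100}{53}$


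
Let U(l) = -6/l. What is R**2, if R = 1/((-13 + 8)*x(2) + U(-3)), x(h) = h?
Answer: 1/64 ≈ 0.015625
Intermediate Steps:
R = -1/8 (R = 1/((-13 + 8)*2 - 6/(-3)) = 1/(-5*2 - 6*(-1/3)) = 1/(-10 + 2) = 1/(-8) = -1/8 ≈ -0.12500)
R**2 = (-1/8)**2 = 1/64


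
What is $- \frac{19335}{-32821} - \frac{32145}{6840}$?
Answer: $- \frac{61518643}{14966376} \approx -4.1105$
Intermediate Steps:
$- \frac{19335}{-32821} - \frac{32145}{6840} = \left(-19335\right) \left(- \frac{1}{32821}\right) - \frac{2143}{456} = \frac{19335}{32821} - \frac{2143}{456} = - \frac{61518643}{14966376}$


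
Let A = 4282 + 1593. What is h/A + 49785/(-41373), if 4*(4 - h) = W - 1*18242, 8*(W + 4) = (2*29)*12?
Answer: -5573243/12963540 ≈ -0.42992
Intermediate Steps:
W = 83 (W = -4 + ((2*29)*12)/8 = -4 + (58*12)/8 = -4 + (⅛)*696 = -4 + 87 = 83)
A = 5875
h = 18175/4 (h = 4 - (83 - 1*18242)/4 = 4 - (83 - 18242)/4 = 4 - ¼*(-18159) = 4 + 18159/4 = 18175/4 ≈ 4543.8)
h/A + 49785/(-41373) = (18175/4)/5875 + 49785/(-41373) = (18175/4)*(1/5875) + 49785*(-1/41373) = 727/940 - 16595/13791 = -5573243/12963540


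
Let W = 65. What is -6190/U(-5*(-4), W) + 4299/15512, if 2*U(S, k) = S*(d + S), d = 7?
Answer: -9485855/418824 ≈ -22.649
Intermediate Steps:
U(S, k) = S*(7 + S)/2 (U(S, k) = (S*(7 + S))/2 = S*(7 + S)/2)
-6190/U(-5*(-4), W) + 4299/15512 = -6190*1/(10*(7 - 5*(-4))) + 4299/15512 = -6190*1/(10*(7 + 20)) + 4299*(1/15512) = -6190/((½)*20*27) + 4299/15512 = -6190/270 + 4299/15512 = -6190*1/270 + 4299/15512 = -619/27 + 4299/15512 = -9485855/418824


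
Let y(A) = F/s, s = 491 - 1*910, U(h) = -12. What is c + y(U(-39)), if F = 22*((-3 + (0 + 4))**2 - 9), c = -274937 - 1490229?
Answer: -739604378/419 ≈ -1.7652e+6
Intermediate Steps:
c = -1765166
s = -419 (s = 491 - 910 = -419)
F = -176 (F = 22*((-3 + 4)**2 - 9) = 22*(1**2 - 9) = 22*(1 - 9) = 22*(-8) = -176)
y(A) = 176/419 (y(A) = -176/(-419) = -176*(-1/419) = 176/419)
c + y(U(-39)) = -1765166 + 176/419 = -739604378/419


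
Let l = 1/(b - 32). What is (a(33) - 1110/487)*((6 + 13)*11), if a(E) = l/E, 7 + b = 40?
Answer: -686717/1461 ≈ -470.03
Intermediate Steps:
b = 33 (b = -7 + 40 = 33)
l = 1 (l = 1/(33 - 32) = 1/1 = 1)
a(E) = 1/E
(a(33) - 1110/487)*((6 + 13)*11) = (1/33 - 1110/487)*((6 + 13)*11) = (1/33 - 1110*1/487)*(19*11) = (1/33 - 1110/487)*209 = -36143/16071*209 = -686717/1461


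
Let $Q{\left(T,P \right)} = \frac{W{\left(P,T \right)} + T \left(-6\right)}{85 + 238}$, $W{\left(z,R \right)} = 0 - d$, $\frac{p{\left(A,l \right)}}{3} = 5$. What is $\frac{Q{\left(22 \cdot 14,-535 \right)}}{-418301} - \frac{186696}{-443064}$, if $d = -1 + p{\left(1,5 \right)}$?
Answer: $\frac{55319188321}{131278330937} \approx 0.42139$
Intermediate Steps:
$p{\left(A,l \right)} = 15$ ($p{\left(A,l \right)} = 3 \cdot 5 = 15$)
$d = 14$ ($d = -1 + 15 = 14$)
$W{\left(z,R \right)} = -14$ ($W{\left(z,R \right)} = 0 - 14 = -14$)
$Q{\left(T,P \right)} = - \frac{14}{323} - \frac{6 T}{323}$ ($Q{\left(T,P \right)} = \frac{-14 + T \left(-6\right)}{85 + 238} = \frac{-14 - 6 T}{323} = \left(-14 - 6 T\right) \frac{1}{323} = - \frac{14}{323} - \frac{6 T}{323}$)
$\frac{Q{\left(22 \cdot 14,-535 \right)}}{-418301} - \frac{186696}{-443064} = \frac{- \frac{14}{323} - \frac{6 \cdot 22 \cdot 14}{323}}{-418301} - \frac{186696}{-443064} = \left(- \frac{14}{323} - \frac{1848}{323}\right) \left(- \frac{1}{418301}\right) - - \frac{7779}{18461} = \left(- \frac{14}{323} - \frac{1848}{323}\right) \left(- \frac{1}{418301}\right) + \frac{7779}{18461} = \left(- \frac{98}{17}\right) \left(- \frac{1}{418301}\right) + \frac{7779}{18461} = \frac{98}{7111117} + \frac{7779}{18461} = \frac{55319188321}{131278330937}$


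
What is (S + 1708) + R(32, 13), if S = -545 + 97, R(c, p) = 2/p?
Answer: 16382/13 ≈ 1260.2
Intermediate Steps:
S = -448
(S + 1708) + R(32, 13) = (-448 + 1708) + 2/13 = 1260 + 2*(1/13) = 1260 + 2/13 = 16382/13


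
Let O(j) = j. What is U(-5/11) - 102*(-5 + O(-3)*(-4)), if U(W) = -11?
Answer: -725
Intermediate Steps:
U(-5/11) - 102*(-5 + O(-3)*(-4)) = -11 - 102*(-5 - 3*(-4)) = -11 - 102*(-5 + 12) = -11 - 102*7 = -11 - 714 = -725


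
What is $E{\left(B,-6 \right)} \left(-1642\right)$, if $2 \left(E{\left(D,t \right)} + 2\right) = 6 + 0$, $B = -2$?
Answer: $-1642$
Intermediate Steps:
$E{\left(D,t \right)} = 1$ ($E{\left(D,t \right)} = -2 + \frac{6 + 0}{2} = -2 + \frac{1}{2} \cdot 6 = -2 + 3 = 1$)
$E{\left(B,-6 \right)} \left(-1642\right) = 1 \left(-1642\right) = -1642$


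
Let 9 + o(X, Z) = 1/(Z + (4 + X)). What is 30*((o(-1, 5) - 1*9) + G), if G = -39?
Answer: -6825/4 ≈ -1706.3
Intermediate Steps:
o(X, Z) = -9 + 1/(4 + X + Z) (o(X, Z) = -9 + 1/(Z + (4 + X)) = -9 + 1/(4 + X + Z))
30*((o(-1, 5) - 1*9) + G) = 30*(((-35 - 9*(-1) - 9*5)/(4 - 1 + 5) - 1*9) - 39) = 30*(((-35 + 9 - 45)/8 - 9) - 39) = 30*(((⅛)*(-71) - 9) - 39) = 30*((-71/8 - 9) - 39) = 30*(-143/8 - 39) = 30*(-455/8) = -6825/4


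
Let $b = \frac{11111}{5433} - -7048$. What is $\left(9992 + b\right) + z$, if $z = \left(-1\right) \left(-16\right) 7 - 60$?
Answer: $\frac{92871947}{5433} \approx 17094.0$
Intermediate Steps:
$z = 52$ ($z = 16 \cdot 7 - 60 = 112 - 60 = 52$)
$b = \frac{38302895}{5433}$ ($b = 11111 \cdot \frac{1}{5433} + 7048 = \frac{11111}{5433} + 7048 = \frac{38302895}{5433} \approx 7050.0$)
$\left(9992 + b\right) + z = \left(9992 + \frac{38302895}{5433}\right) + 52 = \frac{92589431}{5433} + 52 = \frac{92871947}{5433}$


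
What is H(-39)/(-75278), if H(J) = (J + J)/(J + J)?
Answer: -1/75278 ≈ -1.3284e-5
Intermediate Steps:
H(J) = 1 (H(J) = (2*J)/((2*J)) = (2*J)*(1/(2*J)) = 1)
H(-39)/(-75278) = 1/(-75278) = 1*(-1/75278) = -1/75278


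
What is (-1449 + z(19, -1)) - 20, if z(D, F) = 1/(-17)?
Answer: -24974/17 ≈ -1469.1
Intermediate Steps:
z(D, F) = -1/17
(-1449 + z(19, -1)) - 20 = (-1449 - 1/17) - 20 = -24634/17 - 20 = -24974/17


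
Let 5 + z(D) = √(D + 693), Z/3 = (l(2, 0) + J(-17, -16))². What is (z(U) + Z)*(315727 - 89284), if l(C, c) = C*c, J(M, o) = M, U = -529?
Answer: 195193866 + 452886*√41 ≈ 1.9809e+8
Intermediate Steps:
Z = 867 (Z = 3*(2*0 - 17)² = 3*(0 - 17)² = 3*(-17)² = 3*289 = 867)
z(D) = -5 + √(693 + D) (z(D) = -5 + √(D + 693) = -5 + √(693 + D))
(z(U) + Z)*(315727 - 89284) = ((-5 + √(693 - 529)) + 867)*(315727 - 89284) = ((-5 + √164) + 867)*226443 = ((-5 + 2*√41) + 867)*226443 = (862 + 2*√41)*226443 = 195193866 + 452886*√41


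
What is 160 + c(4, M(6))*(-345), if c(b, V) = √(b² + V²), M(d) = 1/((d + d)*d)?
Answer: 160 - 115*√82945/24 ≈ -1220.0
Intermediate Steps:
M(d) = 1/(2*d²) (M(d) = 1/(((2*d))*d) = (1/(2*d))/d = 1/(2*d²))
c(b, V) = √(V² + b²)
160 + c(4, M(6))*(-345) = 160 + √(((½)/6²)² + 4²)*(-345) = 160 + √(((½)*(1/36))² + 16)*(-345) = 160 + √((1/72)² + 16)*(-345) = 160 + √(1/5184 + 16)*(-345) = 160 + √(82945/5184)*(-345) = 160 + (√82945/72)*(-345) = 160 - 115*√82945/24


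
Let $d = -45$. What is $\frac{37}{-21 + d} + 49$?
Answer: $\frac{3197}{66} \approx 48.439$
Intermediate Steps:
$\frac{37}{-21 + d} + 49 = \frac{37}{-21 - 45} + 49 = \frac{37}{-66} + 49 = 37 \left(- \frac{1}{66}\right) + 49 = - \frac{37}{66} + 49 = \frac{3197}{66}$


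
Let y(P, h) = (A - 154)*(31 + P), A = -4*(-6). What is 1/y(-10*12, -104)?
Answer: 1/11570 ≈ 8.6430e-5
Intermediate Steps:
A = 24
y(P, h) = -4030 - 130*P (y(P, h) = (24 - 154)*(31 + P) = -130*(31 + P) = -4030 - 130*P)
1/y(-10*12, -104) = 1/(-4030 - (-1300)*12) = 1/(-4030 - 130*(-120)) = 1/(-4030 + 15600) = 1/11570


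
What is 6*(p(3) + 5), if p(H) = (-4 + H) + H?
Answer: 42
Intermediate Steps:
p(H) = -4 + 2*H
6*(p(3) + 5) = 6*((-4 + 2*3) + 5) = 6*((-4 + 6) + 5) = 6*(2 + 5) = 6*7 = 42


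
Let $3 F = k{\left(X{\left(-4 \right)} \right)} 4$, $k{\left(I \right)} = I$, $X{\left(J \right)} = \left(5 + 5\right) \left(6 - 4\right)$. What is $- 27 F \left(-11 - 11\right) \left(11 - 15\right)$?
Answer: $-63360$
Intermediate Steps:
$X{\left(J \right)} = 20$ ($X{\left(J \right)} = 10 \cdot 2 = 20$)
$F = \frac{80}{3}$ ($F = \frac{20 \cdot 4}{3} = \frac{1}{3} \cdot 80 = \frac{80}{3} \approx 26.667$)
$- 27 F \left(-11 - 11\right) \left(11 - 15\right) = \left(-27\right) \frac{80}{3} \left(-11 - 11\right) \left(11 - 15\right) = - 720 \left(\left(-22\right) \left(-4\right)\right) = \left(-720\right) 88 = -63360$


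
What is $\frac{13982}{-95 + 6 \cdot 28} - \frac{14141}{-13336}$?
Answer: $\frac{187496245}{973528} \approx 192.59$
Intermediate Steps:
$\frac{13982}{-95 + 6 \cdot 28} - \frac{14141}{-13336} = \frac{13982}{-95 + 168} - - \frac{14141}{13336} = \frac{13982}{73} + \frac{14141}{13336} = \frac{187496245}{973528}$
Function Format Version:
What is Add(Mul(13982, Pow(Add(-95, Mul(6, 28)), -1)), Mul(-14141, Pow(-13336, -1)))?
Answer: Rational(187496245, 973528) ≈ 192.59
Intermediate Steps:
Add(Mul(13982, Pow(Add(-95, Mul(6, 28)), -1)), Mul(-14141, Pow(-13336, -1))) = Add(Mul(13982, Pow(Add(-95, 168), -1)), Mul(-14141, Rational(-1, 13336))) = Add(Mul(13982, Pow(73, -1)), Rational(14141, 13336)) = Add(Mul(13982, Rational(1, 73)), Rational(14141, 13336)) = Add(Rational(13982, 73), Rational(14141, 13336)) = Rational(187496245, 973528)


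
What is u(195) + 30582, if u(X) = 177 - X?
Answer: 30564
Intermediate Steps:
u(195) + 30582 = (177 - 1*195) + 30582 = (177 - 195) + 30582 = -18 + 30582 = 30564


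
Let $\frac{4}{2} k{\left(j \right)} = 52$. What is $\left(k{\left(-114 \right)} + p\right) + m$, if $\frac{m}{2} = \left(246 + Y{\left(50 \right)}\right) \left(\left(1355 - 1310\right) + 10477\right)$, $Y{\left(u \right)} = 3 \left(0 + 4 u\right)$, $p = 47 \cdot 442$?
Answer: $17824024$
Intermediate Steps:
$k{\left(j \right)} = 26$ ($k{\left(j \right)} = \frac{1}{2} \cdot 52 = 26$)
$p = 20774$
$Y{\left(u \right)} = 12 u$ ($Y{\left(u \right)} = 3 \cdot 4 u = 12 u$)
$m = 17803224$ ($m = 2 \left(246 + 12 \cdot 50\right) \left(\left(1355 - 1310\right) + 10477\right) = 2 \left(246 + 600\right) \left(\left(1355 - 1310\right) + 10477\right) = 2 \cdot 846 \left(45 + 10477\right) = 2 \cdot 846 \cdot 10522 = 2 \cdot 8901612 = 17803224$)
$\left(k{\left(-114 \right)} + p\right) + m = \left(26 + 20774\right) + 17803224 = 20800 + 17803224 = 17824024$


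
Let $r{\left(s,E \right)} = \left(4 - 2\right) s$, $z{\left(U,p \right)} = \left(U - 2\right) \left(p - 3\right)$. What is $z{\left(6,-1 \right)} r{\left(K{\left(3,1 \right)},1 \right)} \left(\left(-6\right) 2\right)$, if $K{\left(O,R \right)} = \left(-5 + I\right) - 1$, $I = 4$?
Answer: $-768$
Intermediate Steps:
$z{\left(U,p \right)} = \left(-3 + p\right) \left(-2 + U\right)$ ($z{\left(U,p \right)} = \left(-2 + U\right) \left(-3 + p\right) = \left(-3 + p\right) \left(-2 + U\right)$)
$K{\left(O,R \right)} = -2$ ($K{\left(O,R \right)} = \left(-5 + 4\right) - 1 = -1 - 1 = -2$)
$r{\left(s,E \right)} = 2 s$
$z{\left(6,-1 \right)} r{\left(K{\left(3,1 \right)},1 \right)} \left(\left(-6\right) 2\right) = \left(6 - 18 - -2 + 6 \left(-1\right)\right) 2 \left(-2\right) \left(\left(-6\right) 2\right) = \left(6 - 18 + 2 - 6\right) \left(-4\right) \left(-12\right) = \left(-16\right) \left(-4\right) \left(-12\right) = 64 \left(-12\right) = -768$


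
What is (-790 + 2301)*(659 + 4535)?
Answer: 7848134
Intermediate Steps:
(-790 + 2301)*(659 + 4535) = 1511*5194 = 7848134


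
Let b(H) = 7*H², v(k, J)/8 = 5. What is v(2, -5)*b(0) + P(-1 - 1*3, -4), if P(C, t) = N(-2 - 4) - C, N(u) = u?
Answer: -2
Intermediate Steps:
v(k, J) = 40 (v(k, J) = 8*5 = 40)
P(C, t) = -6 - C (P(C, t) = (-2 - 4) - C = -6 - C)
v(2, -5)*b(0) + P(-1 - 1*3, -4) = 40*(7*0²) + (-6 - (-1 - 1*3)) = 40*(7*0) + (-6 - (-1 - 3)) = 40*0 + (-6 - 1*(-4)) = 0 + (-6 + 4) = 0 - 2 = -2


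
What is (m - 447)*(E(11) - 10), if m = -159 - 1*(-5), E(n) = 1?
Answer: 5409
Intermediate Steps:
m = -154 (m = -159 + 5 = -154)
(m - 447)*(E(11) - 10) = (-154 - 447)*(1 - 10) = -601*(-9) = 5409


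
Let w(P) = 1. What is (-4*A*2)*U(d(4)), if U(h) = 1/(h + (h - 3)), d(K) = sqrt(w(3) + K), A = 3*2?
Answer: -144/11 - 96*sqrt(5)/11 ≈ -32.606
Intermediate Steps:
A = 6
d(K) = sqrt(1 + K)
U(h) = 1/(-3 + 2*h) (U(h) = 1/(h + (-3 + h)) = 1/(-3 + 2*h))
(-4*A*2)*U(d(4)) = (-4*6*2)/(-3 + 2*sqrt(1 + 4)) = (-24*2)/(-3 + 2*sqrt(5)) = -48/(-3 + 2*sqrt(5))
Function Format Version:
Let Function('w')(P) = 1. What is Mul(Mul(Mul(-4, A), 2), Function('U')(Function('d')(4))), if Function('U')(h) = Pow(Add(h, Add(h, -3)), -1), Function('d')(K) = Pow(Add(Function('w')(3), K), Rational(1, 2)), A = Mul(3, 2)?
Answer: Add(Rational(-144, 11), Mul(Rational(-96, 11), Pow(5, Rational(1, 2)))) ≈ -32.606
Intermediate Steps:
A = 6
Function('d')(K) = Pow(Add(1, K), Rational(1, 2))
Function('U')(h) = Pow(Add(-3, Mul(2, h)), -1) (Function('U')(h) = Pow(Add(h, Add(-3, h)), -1) = Pow(Add(-3, Mul(2, h)), -1))
Mul(Mul(Mul(-4, A), 2), Function('U')(Function('d')(4))) = Mul(Mul(Mul(-4, 6), 2), Pow(Add(-3, Mul(2, Pow(Add(1, 4), Rational(1, 2)))), -1)) = Mul(Mul(-24, 2), Pow(Add(-3, Mul(2, Pow(5, Rational(1, 2)))), -1)) = Mul(-48, Pow(Add(-3, Mul(2, Pow(5, Rational(1, 2)))), -1))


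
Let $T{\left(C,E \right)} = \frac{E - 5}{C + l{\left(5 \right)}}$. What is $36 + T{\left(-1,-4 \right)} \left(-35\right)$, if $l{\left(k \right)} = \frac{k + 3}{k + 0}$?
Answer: $561$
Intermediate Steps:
$l{\left(k \right)} = \frac{3 + k}{k}$
$T{\left(C,E \right)} = \frac{-5 + E}{\frac{8}{5} + C}$ ($T{\left(C,E \right)} = \frac{E - 5}{C + \frac{3 + 5}{5}} = \frac{-5 + E}{C + \frac{1}{5} \cdot 8} = \frac{-5 + E}{C + \frac{8}{5}} = \frac{-5 + E}{\frac{8}{5} + C}$)
$36 + T{\left(-1,-4 \right)} \left(-35\right) = 36 + \frac{5 \left(-5 - 4\right)}{8 + 5 \left(-1\right)} \left(-35\right) = 36 + 5 \frac{1}{8 - 5} \left(-9\right) \left(-35\right) = 36 + 5 \cdot \frac{1}{3} \left(-9\right) \left(-35\right) = 36 - -525 = 36 + 525 = 561$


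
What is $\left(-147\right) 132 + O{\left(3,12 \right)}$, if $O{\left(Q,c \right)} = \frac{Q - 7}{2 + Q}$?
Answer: $- \frac{97024}{5} \approx -19405.0$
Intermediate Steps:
$O{\left(Q,c \right)} = \frac{-7 + Q}{2 + Q}$
$\left(-147\right) 132 + O{\left(3,12 \right)} = \left(-147\right) 132 + \frac{-7 + 3}{2 + 3} = -19404 + \frac{1}{5} \left(-4\right) = -19404 - \frac{4}{5} = - \frac{97024}{5}$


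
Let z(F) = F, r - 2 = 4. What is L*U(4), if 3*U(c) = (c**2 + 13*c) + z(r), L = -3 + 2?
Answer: -74/3 ≈ -24.667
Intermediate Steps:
r = 6 (r = 2 + 4 = 6)
L = -1
U(c) = 2 + c**2/3 + 13*c/3 (U(c) = ((c**2 + 13*c) + 6)/3 = (6 + c**2 + 13*c)/3 = 2 + c**2/3 + 13*c/3)
L*U(4) = -(2 + (1/3)*4**2 + (13/3)*4) = -(2 + (1/3)*16 + 52/3) = -(2 + 16/3 + 52/3) = -1*74/3 = -74/3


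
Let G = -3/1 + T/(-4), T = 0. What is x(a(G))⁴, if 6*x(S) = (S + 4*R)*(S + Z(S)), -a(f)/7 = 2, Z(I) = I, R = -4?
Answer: 384160000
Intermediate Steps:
G = -3 (G = -3/1 + 0/(-4) = -3*1 + 0*(-¼) = -3 + 0 = -3)
a(f) = -14 (a(f) = -7*2 = -14)
x(S) = S*(-16 + S)/3 (x(S) = ((S + 4*(-4))*(S + S))/6 = ((S - 16)*(2*S))/6 = ((-16 + S)*(2*S))/6 = (2*S*(-16 + S))/6 = S*(-16 + S)/3)
x(a(G))⁴ = ((⅓)*(-14)*(-16 - 14))⁴ = ((⅓)*(-14)*(-30))⁴ = 140⁴ = 384160000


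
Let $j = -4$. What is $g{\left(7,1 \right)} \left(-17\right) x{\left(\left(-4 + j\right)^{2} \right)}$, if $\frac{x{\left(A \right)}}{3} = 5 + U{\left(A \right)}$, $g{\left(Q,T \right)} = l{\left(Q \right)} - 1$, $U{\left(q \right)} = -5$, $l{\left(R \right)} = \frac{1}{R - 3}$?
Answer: $0$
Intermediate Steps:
$l{\left(R \right)} = \frac{1}{-3 + R}$
$g{\left(Q,T \right)} = -1 + \frac{1}{-3 + Q}$ ($g{\left(Q,T \right)} = \frac{1}{-3 + Q} - 1 = -1 + \frac{1}{-3 + Q}$)
$x{\left(A \right)} = 0$ ($x{\left(A \right)} = 3 \left(5 - 5\right) = 3 \cdot 0 = 0$)
$g{\left(7,1 \right)} \left(-17\right) x{\left(\left(-4 + j\right)^{2} \right)} = \frac{4 - 7}{-3 + 7} \left(-17\right) 0 = \frac{4 - 7}{4} \left(-17\right) 0 = \frac{1}{4} \left(-3\right) \left(-17\right) 0 = \left(- \frac{3}{4}\right) \left(-17\right) 0 = \frac{51}{4} \cdot 0 = 0$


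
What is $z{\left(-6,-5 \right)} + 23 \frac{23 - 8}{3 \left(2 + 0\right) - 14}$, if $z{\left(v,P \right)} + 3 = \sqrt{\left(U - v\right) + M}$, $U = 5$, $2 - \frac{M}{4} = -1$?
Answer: $- \frac{369}{8} + \sqrt{23} \approx -41.329$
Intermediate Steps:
$M = 12$ ($M = 8 - -4 = 8 + 4 = 12$)
$z{\left(v,P \right)} = -3 + \sqrt{17 - v}$ ($z{\left(v,P \right)} = -3 + \sqrt{\left(5 - v\right) + 12} = -3 + \sqrt{17 - v}$)
$z{\left(-6,-5 \right)} + 23 \frac{23 - 8}{3 \left(2 + 0\right) - 14} = \left(-3 + \sqrt{17 - -6}\right) + 23 \frac{23 - 8}{3 \left(2 + 0\right) - 14} = \left(-3 + \sqrt{17 + 6}\right) + 23 \frac{15}{3 \cdot 2 - 14} = \left(-3 + \sqrt{23}\right) + 23 \frac{15}{6 - 14} = \left(-3 + \sqrt{23}\right) + 23 \frac{15}{-8} = \left(-3 + \sqrt{23}\right) + 23 \cdot 15 \left(- \frac{1}{8}\right) = \left(-3 + \sqrt{23}\right) + 23 \left(- \frac{15}{8}\right) = \left(-3 + \sqrt{23}\right) - \frac{345}{8} = - \frac{369}{8} + \sqrt{23}$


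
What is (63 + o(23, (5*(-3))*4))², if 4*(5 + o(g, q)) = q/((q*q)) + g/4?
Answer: 3179089/900 ≈ 3532.3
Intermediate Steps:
o(g, q) = -5 + 1/(4*q) + g/16 (o(g, q) = -5 + (q/((q*q)) + g/4)/4 = -5 + (q/(q²) + g*(¼))/4 = -5 + (q/q² + g/4)/4 = -5 + (1/q + g/4)/4 = -5 + (1/(4*q) + g/16) = -5 + 1/(4*q) + g/16)
(63 + o(23, (5*(-3))*4))² = (63 + (4 + ((5*(-3))*4)*(-80 + 23))/(16*(((5*(-3))*4))))² = (63 + (4 - 15*4*(-57))/(16*((-15*4))))² = (63 + (1/16)*(4 - 60*(-57))/(-60))² = (63 + (1/16)*(-1/60)*(4 + 3420))² = (63 + (1/16)*(-1/60)*3424)² = (63 - 107/30)² = (1783/30)² = 3179089/900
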